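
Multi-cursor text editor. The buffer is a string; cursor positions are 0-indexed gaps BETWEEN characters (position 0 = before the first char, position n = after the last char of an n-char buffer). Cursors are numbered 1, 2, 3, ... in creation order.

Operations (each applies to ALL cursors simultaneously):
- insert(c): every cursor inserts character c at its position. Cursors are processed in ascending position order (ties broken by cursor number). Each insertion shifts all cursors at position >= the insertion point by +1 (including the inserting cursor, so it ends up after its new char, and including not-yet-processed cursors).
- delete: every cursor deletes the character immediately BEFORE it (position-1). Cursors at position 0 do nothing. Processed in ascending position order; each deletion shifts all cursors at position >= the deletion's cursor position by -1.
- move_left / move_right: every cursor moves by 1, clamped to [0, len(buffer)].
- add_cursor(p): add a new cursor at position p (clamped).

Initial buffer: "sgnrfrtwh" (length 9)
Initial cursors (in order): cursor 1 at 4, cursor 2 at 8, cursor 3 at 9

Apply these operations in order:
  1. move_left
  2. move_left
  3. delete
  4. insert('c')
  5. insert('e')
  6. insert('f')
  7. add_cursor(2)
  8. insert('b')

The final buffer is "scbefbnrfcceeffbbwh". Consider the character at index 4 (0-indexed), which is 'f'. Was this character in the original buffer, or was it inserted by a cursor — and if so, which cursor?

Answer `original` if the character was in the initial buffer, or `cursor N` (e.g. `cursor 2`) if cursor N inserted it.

After op 1 (move_left): buffer="sgnrfrtwh" (len 9), cursors c1@3 c2@7 c3@8, authorship .........
After op 2 (move_left): buffer="sgnrfrtwh" (len 9), cursors c1@2 c2@6 c3@7, authorship .........
After op 3 (delete): buffer="snrfwh" (len 6), cursors c1@1 c2@4 c3@4, authorship ......
After op 4 (insert('c')): buffer="scnrfccwh" (len 9), cursors c1@2 c2@7 c3@7, authorship .1...23..
After op 5 (insert('e')): buffer="scenrfcceewh" (len 12), cursors c1@3 c2@10 c3@10, authorship .11...2323..
After op 6 (insert('f')): buffer="scefnrfcceeffwh" (len 15), cursors c1@4 c2@13 c3@13, authorship .111...232323..
After op 7 (add_cursor(2)): buffer="scefnrfcceeffwh" (len 15), cursors c4@2 c1@4 c2@13 c3@13, authorship .111...232323..
After op 8 (insert('b')): buffer="scbefbnrfcceeffbbwh" (len 19), cursors c4@3 c1@6 c2@17 c3@17, authorship .14111...23232323..
Authorship (.=original, N=cursor N): . 1 4 1 1 1 . . . 2 3 2 3 2 3 2 3 . .
Index 4: author = 1

Answer: cursor 1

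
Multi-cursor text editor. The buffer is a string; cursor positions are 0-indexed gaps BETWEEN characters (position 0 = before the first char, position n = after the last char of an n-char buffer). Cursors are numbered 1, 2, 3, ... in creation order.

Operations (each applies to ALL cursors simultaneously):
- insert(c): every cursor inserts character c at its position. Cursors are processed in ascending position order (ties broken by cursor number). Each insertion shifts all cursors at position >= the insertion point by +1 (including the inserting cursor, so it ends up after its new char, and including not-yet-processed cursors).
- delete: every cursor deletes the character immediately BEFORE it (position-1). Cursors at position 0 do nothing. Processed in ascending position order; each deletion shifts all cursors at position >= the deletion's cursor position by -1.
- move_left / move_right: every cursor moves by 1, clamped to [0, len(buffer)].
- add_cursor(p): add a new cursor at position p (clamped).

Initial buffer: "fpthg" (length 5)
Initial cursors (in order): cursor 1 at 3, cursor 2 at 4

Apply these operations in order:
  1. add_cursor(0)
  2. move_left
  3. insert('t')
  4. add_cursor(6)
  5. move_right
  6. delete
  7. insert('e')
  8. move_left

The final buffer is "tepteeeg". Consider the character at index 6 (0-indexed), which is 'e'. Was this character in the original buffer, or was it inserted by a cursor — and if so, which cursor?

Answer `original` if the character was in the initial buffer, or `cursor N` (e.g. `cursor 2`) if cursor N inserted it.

Answer: cursor 4

Derivation:
After op 1 (add_cursor(0)): buffer="fpthg" (len 5), cursors c3@0 c1@3 c2@4, authorship .....
After op 2 (move_left): buffer="fpthg" (len 5), cursors c3@0 c1@2 c2@3, authorship .....
After op 3 (insert('t')): buffer="tfpttthg" (len 8), cursors c3@1 c1@4 c2@6, authorship 3..1.2..
After op 4 (add_cursor(6)): buffer="tfpttthg" (len 8), cursors c3@1 c1@4 c2@6 c4@6, authorship 3..1.2..
After op 5 (move_right): buffer="tfpttthg" (len 8), cursors c3@2 c1@5 c2@7 c4@7, authorship 3..1.2..
After op 6 (delete): buffer="tptg" (len 4), cursors c3@1 c1@3 c2@3 c4@3, authorship 3.1.
After op 7 (insert('e')): buffer="tepteeeg" (len 8), cursors c3@2 c1@7 c2@7 c4@7, authorship 33.1124.
After op 8 (move_left): buffer="tepteeeg" (len 8), cursors c3@1 c1@6 c2@6 c4@6, authorship 33.1124.
Authorship (.=original, N=cursor N): 3 3 . 1 1 2 4 .
Index 6: author = 4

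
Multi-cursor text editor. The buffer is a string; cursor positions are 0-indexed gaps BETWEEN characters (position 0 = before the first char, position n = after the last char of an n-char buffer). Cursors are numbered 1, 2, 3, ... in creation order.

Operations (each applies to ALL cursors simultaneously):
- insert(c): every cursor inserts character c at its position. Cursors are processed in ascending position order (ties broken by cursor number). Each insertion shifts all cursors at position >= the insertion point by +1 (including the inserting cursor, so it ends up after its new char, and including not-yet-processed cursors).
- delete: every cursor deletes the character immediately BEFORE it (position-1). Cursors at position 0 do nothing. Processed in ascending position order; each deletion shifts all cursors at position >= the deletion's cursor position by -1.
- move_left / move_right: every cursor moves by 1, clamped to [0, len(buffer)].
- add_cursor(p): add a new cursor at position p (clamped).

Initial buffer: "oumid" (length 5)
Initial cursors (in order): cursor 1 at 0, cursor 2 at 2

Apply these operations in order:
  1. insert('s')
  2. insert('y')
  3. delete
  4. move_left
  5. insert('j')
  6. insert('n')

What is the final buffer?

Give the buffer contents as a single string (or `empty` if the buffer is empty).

After op 1 (insert('s')): buffer="sousmid" (len 7), cursors c1@1 c2@4, authorship 1..2...
After op 2 (insert('y')): buffer="syousymid" (len 9), cursors c1@2 c2@6, authorship 11..22...
After op 3 (delete): buffer="sousmid" (len 7), cursors c1@1 c2@4, authorship 1..2...
After op 4 (move_left): buffer="sousmid" (len 7), cursors c1@0 c2@3, authorship 1..2...
After op 5 (insert('j')): buffer="jsoujsmid" (len 9), cursors c1@1 c2@5, authorship 11..22...
After op 6 (insert('n')): buffer="jnsoujnsmid" (len 11), cursors c1@2 c2@7, authorship 111..222...

Answer: jnsoujnsmid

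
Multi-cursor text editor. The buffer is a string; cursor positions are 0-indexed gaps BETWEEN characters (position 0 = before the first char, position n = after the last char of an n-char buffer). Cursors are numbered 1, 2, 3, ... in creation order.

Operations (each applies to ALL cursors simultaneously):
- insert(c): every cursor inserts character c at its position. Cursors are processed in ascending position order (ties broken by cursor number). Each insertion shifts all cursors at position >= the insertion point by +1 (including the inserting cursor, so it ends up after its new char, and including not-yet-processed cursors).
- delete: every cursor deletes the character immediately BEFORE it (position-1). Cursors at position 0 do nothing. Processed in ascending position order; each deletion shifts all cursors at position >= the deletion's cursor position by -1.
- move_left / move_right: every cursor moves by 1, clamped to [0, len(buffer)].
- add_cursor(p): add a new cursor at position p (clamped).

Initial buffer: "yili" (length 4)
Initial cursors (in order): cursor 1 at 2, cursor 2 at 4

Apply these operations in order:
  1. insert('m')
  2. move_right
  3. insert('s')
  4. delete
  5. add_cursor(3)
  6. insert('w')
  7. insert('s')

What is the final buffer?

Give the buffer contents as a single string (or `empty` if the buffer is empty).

After op 1 (insert('m')): buffer="yimlim" (len 6), cursors c1@3 c2@6, authorship ..1..2
After op 2 (move_right): buffer="yimlim" (len 6), cursors c1@4 c2@6, authorship ..1..2
After op 3 (insert('s')): buffer="yimlsims" (len 8), cursors c1@5 c2@8, authorship ..1.1.22
After op 4 (delete): buffer="yimlim" (len 6), cursors c1@4 c2@6, authorship ..1..2
After op 5 (add_cursor(3)): buffer="yimlim" (len 6), cursors c3@3 c1@4 c2@6, authorship ..1..2
After op 6 (insert('w')): buffer="yimwlwimw" (len 9), cursors c3@4 c1@6 c2@9, authorship ..13.1.22
After op 7 (insert('s')): buffer="yimwslwsimws" (len 12), cursors c3@5 c1@8 c2@12, authorship ..133.11.222

Answer: yimwslwsimws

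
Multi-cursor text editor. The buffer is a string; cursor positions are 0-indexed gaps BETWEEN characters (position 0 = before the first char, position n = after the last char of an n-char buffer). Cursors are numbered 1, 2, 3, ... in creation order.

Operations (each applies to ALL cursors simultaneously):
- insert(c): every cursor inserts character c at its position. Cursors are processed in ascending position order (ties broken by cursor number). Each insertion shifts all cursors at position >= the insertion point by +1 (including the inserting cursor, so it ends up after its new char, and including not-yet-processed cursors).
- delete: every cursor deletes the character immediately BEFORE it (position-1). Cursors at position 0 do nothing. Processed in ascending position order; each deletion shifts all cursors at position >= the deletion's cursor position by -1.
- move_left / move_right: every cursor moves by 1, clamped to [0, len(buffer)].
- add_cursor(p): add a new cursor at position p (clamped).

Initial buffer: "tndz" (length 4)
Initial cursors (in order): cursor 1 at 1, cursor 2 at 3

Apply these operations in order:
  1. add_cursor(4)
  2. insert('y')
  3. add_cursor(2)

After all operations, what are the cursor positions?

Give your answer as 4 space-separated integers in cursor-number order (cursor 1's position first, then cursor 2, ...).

Answer: 2 5 7 2

Derivation:
After op 1 (add_cursor(4)): buffer="tndz" (len 4), cursors c1@1 c2@3 c3@4, authorship ....
After op 2 (insert('y')): buffer="tyndyzy" (len 7), cursors c1@2 c2@5 c3@7, authorship .1..2.3
After op 3 (add_cursor(2)): buffer="tyndyzy" (len 7), cursors c1@2 c4@2 c2@5 c3@7, authorship .1..2.3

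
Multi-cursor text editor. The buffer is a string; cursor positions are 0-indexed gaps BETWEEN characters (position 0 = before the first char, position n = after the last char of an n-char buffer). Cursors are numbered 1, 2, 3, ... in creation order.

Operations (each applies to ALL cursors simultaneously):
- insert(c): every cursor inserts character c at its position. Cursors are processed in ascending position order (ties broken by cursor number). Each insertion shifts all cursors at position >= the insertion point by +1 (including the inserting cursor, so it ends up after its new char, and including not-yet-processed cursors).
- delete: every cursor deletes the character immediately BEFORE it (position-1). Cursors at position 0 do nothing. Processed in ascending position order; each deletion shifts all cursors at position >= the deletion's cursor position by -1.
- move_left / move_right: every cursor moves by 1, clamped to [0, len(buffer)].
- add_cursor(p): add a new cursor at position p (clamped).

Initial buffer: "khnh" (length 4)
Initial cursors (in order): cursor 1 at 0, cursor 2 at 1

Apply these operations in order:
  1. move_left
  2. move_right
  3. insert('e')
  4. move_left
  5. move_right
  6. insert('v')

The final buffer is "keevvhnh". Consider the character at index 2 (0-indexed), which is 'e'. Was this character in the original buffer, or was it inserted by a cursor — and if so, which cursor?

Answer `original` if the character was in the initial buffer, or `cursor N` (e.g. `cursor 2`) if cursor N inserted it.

After op 1 (move_left): buffer="khnh" (len 4), cursors c1@0 c2@0, authorship ....
After op 2 (move_right): buffer="khnh" (len 4), cursors c1@1 c2@1, authorship ....
After op 3 (insert('e')): buffer="keehnh" (len 6), cursors c1@3 c2@3, authorship .12...
After op 4 (move_left): buffer="keehnh" (len 6), cursors c1@2 c2@2, authorship .12...
After op 5 (move_right): buffer="keehnh" (len 6), cursors c1@3 c2@3, authorship .12...
After op 6 (insert('v')): buffer="keevvhnh" (len 8), cursors c1@5 c2@5, authorship .1212...
Authorship (.=original, N=cursor N): . 1 2 1 2 . . .
Index 2: author = 2

Answer: cursor 2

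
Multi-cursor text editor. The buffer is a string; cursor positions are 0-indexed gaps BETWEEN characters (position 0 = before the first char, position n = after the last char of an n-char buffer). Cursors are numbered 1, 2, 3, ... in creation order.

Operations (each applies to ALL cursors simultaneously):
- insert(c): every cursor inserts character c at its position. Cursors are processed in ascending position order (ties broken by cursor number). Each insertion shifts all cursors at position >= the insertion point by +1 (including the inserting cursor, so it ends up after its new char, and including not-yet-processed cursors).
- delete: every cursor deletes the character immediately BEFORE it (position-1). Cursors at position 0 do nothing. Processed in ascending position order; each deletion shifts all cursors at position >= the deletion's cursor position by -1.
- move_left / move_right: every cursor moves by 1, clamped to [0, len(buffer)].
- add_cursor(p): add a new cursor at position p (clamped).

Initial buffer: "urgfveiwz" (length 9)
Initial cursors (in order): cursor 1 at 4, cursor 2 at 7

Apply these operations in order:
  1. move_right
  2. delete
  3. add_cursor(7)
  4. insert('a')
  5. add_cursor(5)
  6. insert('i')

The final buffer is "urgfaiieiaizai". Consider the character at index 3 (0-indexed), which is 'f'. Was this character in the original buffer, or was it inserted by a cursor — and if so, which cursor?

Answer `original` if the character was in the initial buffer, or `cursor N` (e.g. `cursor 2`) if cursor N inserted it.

Answer: original

Derivation:
After op 1 (move_right): buffer="urgfveiwz" (len 9), cursors c1@5 c2@8, authorship .........
After op 2 (delete): buffer="urgfeiz" (len 7), cursors c1@4 c2@6, authorship .......
After op 3 (add_cursor(7)): buffer="urgfeiz" (len 7), cursors c1@4 c2@6 c3@7, authorship .......
After op 4 (insert('a')): buffer="urgfaeiaza" (len 10), cursors c1@5 c2@8 c3@10, authorship ....1..2.3
After op 5 (add_cursor(5)): buffer="urgfaeiaza" (len 10), cursors c1@5 c4@5 c2@8 c3@10, authorship ....1..2.3
After op 6 (insert('i')): buffer="urgfaiieiaizai" (len 14), cursors c1@7 c4@7 c2@11 c3@14, authorship ....114..22.33
Authorship (.=original, N=cursor N): . . . . 1 1 4 . . 2 2 . 3 3
Index 3: author = original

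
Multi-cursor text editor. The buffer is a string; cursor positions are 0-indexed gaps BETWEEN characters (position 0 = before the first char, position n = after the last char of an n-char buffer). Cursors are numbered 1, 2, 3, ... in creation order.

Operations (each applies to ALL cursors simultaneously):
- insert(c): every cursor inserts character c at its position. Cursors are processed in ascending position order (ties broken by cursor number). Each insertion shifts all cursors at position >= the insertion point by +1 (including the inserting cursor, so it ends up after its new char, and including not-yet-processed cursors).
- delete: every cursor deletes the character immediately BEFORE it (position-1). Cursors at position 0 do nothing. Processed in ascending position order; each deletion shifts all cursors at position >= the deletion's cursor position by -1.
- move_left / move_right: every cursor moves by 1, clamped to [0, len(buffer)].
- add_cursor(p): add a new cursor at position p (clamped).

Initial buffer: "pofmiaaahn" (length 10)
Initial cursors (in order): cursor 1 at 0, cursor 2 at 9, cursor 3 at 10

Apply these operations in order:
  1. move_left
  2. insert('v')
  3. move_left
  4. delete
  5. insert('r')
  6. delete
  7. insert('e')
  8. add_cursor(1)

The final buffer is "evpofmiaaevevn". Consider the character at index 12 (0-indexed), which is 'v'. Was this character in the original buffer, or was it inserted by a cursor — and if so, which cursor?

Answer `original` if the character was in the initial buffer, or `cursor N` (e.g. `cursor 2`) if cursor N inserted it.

After op 1 (move_left): buffer="pofmiaaahn" (len 10), cursors c1@0 c2@8 c3@9, authorship ..........
After op 2 (insert('v')): buffer="vpofmiaaavhvn" (len 13), cursors c1@1 c2@10 c3@12, authorship 1........2.3.
After op 3 (move_left): buffer="vpofmiaaavhvn" (len 13), cursors c1@0 c2@9 c3@11, authorship 1........2.3.
After op 4 (delete): buffer="vpofmiaavvn" (len 11), cursors c1@0 c2@8 c3@9, authorship 1.......23.
After op 5 (insert('r')): buffer="rvpofmiaarvrvn" (len 14), cursors c1@1 c2@10 c3@12, authorship 11.......2233.
After op 6 (delete): buffer="vpofmiaavvn" (len 11), cursors c1@0 c2@8 c3@9, authorship 1.......23.
After op 7 (insert('e')): buffer="evpofmiaaevevn" (len 14), cursors c1@1 c2@10 c3@12, authorship 11.......2233.
After op 8 (add_cursor(1)): buffer="evpofmiaaevevn" (len 14), cursors c1@1 c4@1 c2@10 c3@12, authorship 11.......2233.
Authorship (.=original, N=cursor N): 1 1 . . . . . . . 2 2 3 3 .
Index 12: author = 3

Answer: cursor 3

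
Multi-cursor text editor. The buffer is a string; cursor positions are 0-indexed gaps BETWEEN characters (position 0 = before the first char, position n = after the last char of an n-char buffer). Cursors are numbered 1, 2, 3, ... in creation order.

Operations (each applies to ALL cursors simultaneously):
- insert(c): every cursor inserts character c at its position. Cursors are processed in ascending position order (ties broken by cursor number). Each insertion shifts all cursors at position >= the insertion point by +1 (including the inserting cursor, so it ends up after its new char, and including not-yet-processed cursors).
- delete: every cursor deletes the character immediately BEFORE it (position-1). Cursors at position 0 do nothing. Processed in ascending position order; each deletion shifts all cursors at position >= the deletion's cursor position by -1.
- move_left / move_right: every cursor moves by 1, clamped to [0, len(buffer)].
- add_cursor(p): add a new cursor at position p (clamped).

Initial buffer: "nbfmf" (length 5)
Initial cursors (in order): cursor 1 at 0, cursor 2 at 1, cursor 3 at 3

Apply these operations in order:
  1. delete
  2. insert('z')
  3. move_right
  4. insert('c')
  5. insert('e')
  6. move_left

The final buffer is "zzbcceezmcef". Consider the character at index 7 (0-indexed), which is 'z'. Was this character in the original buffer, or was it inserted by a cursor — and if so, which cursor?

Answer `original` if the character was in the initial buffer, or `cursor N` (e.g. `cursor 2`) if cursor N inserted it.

Answer: cursor 3

Derivation:
After op 1 (delete): buffer="bmf" (len 3), cursors c1@0 c2@0 c3@1, authorship ...
After op 2 (insert('z')): buffer="zzbzmf" (len 6), cursors c1@2 c2@2 c3@4, authorship 12.3..
After op 3 (move_right): buffer="zzbzmf" (len 6), cursors c1@3 c2@3 c3@5, authorship 12.3..
After op 4 (insert('c')): buffer="zzbcczmcf" (len 9), cursors c1@5 c2@5 c3@8, authorship 12.123.3.
After op 5 (insert('e')): buffer="zzbcceezmcef" (len 12), cursors c1@7 c2@7 c3@11, authorship 12.12123.33.
After op 6 (move_left): buffer="zzbcceezmcef" (len 12), cursors c1@6 c2@6 c3@10, authorship 12.12123.33.
Authorship (.=original, N=cursor N): 1 2 . 1 2 1 2 3 . 3 3 .
Index 7: author = 3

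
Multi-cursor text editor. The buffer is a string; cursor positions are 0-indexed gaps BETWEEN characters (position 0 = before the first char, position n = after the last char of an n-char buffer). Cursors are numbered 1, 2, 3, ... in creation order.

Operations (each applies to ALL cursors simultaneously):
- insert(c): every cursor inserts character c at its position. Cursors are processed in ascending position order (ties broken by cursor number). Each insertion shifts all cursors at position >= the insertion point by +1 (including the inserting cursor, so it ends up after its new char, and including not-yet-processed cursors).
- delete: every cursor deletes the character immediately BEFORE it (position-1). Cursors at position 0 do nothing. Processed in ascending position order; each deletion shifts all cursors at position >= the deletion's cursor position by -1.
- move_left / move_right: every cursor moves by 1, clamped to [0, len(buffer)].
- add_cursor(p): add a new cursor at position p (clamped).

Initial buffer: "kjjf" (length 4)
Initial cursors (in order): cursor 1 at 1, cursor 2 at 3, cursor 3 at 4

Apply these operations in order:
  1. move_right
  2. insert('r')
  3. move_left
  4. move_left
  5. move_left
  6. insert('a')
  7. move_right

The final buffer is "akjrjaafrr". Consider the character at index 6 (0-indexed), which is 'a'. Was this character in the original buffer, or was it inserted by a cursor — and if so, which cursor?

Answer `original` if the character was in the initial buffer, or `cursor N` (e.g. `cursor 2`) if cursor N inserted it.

After op 1 (move_right): buffer="kjjf" (len 4), cursors c1@2 c2@4 c3@4, authorship ....
After op 2 (insert('r')): buffer="kjrjfrr" (len 7), cursors c1@3 c2@7 c3@7, authorship ..1..23
After op 3 (move_left): buffer="kjrjfrr" (len 7), cursors c1@2 c2@6 c3@6, authorship ..1..23
After op 4 (move_left): buffer="kjrjfrr" (len 7), cursors c1@1 c2@5 c3@5, authorship ..1..23
After op 5 (move_left): buffer="kjrjfrr" (len 7), cursors c1@0 c2@4 c3@4, authorship ..1..23
After op 6 (insert('a')): buffer="akjrjaafrr" (len 10), cursors c1@1 c2@7 c3@7, authorship 1..1.23.23
After op 7 (move_right): buffer="akjrjaafrr" (len 10), cursors c1@2 c2@8 c3@8, authorship 1..1.23.23
Authorship (.=original, N=cursor N): 1 . . 1 . 2 3 . 2 3
Index 6: author = 3

Answer: cursor 3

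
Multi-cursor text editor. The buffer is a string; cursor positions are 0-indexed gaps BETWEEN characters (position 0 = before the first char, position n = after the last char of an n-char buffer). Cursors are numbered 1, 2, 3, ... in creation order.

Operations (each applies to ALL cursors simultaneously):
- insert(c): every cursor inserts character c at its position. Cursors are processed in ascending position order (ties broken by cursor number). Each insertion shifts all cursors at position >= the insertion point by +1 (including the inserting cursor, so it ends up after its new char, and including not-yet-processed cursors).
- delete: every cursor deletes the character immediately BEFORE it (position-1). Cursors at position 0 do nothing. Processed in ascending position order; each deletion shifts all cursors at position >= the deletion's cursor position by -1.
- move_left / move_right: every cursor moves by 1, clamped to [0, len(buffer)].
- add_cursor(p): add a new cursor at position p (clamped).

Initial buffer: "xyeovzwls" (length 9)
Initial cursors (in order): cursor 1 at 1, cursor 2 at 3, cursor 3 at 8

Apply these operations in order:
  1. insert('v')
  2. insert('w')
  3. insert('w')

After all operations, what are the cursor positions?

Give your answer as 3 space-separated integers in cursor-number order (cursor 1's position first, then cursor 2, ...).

After op 1 (insert('v')): buffer="xvyevovzwlvs" (len 12), cursors c1@2 c2@5 c3@11, authorship .1..2.....3.
After op 2 (insert('w')): buffer="xvwyevwovzwlvws" (len 15), cursors c1@3 c2@7 c3@14, authorship .11..22.....33.
After op 3 (insert('w')): buffer="xvwwyevwwovzwlvwws" (len 18), cursors c1@4 c2@9 c3@17, authorship .111..222.....333.

Answer: 4 9 17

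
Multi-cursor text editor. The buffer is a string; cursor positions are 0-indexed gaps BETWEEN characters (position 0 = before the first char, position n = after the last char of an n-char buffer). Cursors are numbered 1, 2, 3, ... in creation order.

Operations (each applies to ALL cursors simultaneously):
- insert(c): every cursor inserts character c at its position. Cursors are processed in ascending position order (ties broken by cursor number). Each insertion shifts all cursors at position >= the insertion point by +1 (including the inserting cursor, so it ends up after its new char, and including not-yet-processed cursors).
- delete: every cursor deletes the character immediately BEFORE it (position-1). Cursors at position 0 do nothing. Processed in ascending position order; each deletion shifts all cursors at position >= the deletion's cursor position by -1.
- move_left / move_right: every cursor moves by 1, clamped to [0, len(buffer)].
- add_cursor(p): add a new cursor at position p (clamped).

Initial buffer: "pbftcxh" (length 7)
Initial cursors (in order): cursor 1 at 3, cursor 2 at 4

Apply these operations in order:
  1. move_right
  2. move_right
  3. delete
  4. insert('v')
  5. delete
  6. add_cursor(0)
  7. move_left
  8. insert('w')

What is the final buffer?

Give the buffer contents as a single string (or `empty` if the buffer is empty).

Answer: wpbfwwth

Derivation:
After op 1 (move_right): buffer="pbftcxh" (len 7), cursors c1@4 c2@5, authorship .......
After op 2 (move_right): buffer="pbftcxh" (len 7), cursors c1@5 c2@6, authorship .......
After op 3 (delete): buffer="pbfth" (len 5), cursors c1@4 c2@4, authorship .....
After op 4 (insert('v')): buffer="pbftvvh" (len 7), cursors c1@6 c2@6, authorship ....12.
After op 5 (delete): buffer="pbfth" (len 5), cursors c1@4 c2@4, authorship .....
After op 6 (add_cursor(0)): buffer="pbfth" (len 5), cursors c3@0 c1@4 c2@4, authorship .....
After op 7 (move_left): buffer="pbfth" (len 5), cursors c3@0 c1@3 c2@3, authorship .....
After op 8 (insert('w')): buffer="wpbfwwth" (len 8), cursors c3@1 c1@6 c2@6, authorship 3...12..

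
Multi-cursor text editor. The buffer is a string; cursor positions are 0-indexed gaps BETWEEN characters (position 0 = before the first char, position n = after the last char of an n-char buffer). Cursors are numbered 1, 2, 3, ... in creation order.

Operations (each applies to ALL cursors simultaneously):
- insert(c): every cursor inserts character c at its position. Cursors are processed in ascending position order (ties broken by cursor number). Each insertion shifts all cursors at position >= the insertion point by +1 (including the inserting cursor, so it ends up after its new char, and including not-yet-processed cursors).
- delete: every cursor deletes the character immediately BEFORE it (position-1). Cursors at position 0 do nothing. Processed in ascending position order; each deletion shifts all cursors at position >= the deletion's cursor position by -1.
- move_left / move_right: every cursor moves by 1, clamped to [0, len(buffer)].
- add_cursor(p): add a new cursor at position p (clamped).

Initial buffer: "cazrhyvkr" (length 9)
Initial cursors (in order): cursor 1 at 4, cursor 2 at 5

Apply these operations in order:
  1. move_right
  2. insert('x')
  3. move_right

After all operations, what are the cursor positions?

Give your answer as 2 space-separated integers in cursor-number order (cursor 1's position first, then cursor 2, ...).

Answer: 7 9

Derivation:
After op 1 (move_right): buffer="cazrhyvkr" (len 9), cursors c1@5 c2@6, authorship .........
After op 2 (insert('x')): buffer="cazrhxyxvkr" (len 11), cursors c1@6 c2@8, authorship .....1.2...
After op 3 (move_right): buffer="cazrhxyxvkr" (len 11), cursors c1@7 c2@9, authorship .....1.2...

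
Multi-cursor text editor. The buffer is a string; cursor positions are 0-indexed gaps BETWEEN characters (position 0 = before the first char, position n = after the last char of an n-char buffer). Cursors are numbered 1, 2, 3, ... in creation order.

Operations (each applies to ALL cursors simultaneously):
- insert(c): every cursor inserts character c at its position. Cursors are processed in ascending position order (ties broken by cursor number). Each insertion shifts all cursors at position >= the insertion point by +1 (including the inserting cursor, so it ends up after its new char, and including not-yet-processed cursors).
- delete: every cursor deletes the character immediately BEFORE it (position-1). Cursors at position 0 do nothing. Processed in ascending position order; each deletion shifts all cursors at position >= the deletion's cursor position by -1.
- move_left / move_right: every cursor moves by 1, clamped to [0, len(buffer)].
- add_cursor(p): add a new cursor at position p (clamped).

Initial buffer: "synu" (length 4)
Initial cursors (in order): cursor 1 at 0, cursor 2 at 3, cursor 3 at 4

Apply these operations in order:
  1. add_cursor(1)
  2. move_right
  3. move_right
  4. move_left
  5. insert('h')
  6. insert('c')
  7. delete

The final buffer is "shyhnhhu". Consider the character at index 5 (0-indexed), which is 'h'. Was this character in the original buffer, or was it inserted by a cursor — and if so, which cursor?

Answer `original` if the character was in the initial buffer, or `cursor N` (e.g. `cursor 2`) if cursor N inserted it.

Answer: cursor 2

Derivation:
After op 1 (add_cursor(1)): buffer="synu" (len 4), cursors c1@0 c4@1 c2@3 c3@4, authorship ....
After op 2 (move_right): buffer="synu" (len 4), cursors c1@1 c4@2 c2@4 c3@4, authorship ....
After op 3 (move_right): buffer="synu" (len 4), cursors c1@2 c4@3 c2@4 c3@4, authorship ....
After op 4 (move_left): buffer="synu" (len 4), cursors c1@1 c4@2 c2@3 c3@3, authorship ....
After op 5 (insert('h')): buffer="shyhnhhu" (len 8), cursors c1@2 c4@4 c2@7 c3@7, authorship .1.4.23.
After op 6 (insert('c')): buffer="shcyhcnhhccu" (len 12), cursors c1@3 c4@6 c2@11 c3@11, authorship .11.44.2323.
After op 7 (delete): buffer="shyhnhhu" (len 8), cursors c1@2 c4@4 c2@7 c3@7, authorship .1.4.23.
Authorship (.=original, N=cursor N): . 1 . 4 . 2 3 .
Index 5: author = 2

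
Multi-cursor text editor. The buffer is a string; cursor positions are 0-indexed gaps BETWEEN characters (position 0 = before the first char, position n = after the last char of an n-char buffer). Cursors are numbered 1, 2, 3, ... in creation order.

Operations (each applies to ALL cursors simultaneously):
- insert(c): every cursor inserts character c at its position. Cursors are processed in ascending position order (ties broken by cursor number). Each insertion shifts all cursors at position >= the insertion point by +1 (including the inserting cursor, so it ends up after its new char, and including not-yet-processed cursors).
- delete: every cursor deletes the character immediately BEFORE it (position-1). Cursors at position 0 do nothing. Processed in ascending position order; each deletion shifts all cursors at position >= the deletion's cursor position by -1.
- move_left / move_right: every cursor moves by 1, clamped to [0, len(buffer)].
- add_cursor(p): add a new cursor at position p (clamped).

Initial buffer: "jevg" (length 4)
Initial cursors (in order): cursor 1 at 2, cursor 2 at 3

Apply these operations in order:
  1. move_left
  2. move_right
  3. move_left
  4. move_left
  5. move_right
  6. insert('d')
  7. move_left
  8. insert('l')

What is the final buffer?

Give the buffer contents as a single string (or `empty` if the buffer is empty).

After op 1 (move_left): buffer="jevg" (len 4), cursors c1@1 c2@2, authorship ....
After op 2 (move_right): buffer="jevg" (len 4), cursors c1@2 c2@3, authorship ....
After op 3 (move_left): buffer="jevg" (len 4), cursors c1@1 c2@2, authorship ....
After op 4 (move_left): buffer="jevg" (len 4), cursors c1@0 c2@1, authorship ....
After op 5 (move_right): buffer="jevg" (len 4), cursors c1@1 c2@2, authorship ....
After op 6 (insert('d')): buffer="jdedvg" (len 6), cursors c1@2 c2@4, authorship .1.2..
After op 7 (move_left): buffer="jdedvg" (len 6), cursors c1@1 c2@3, authorship .1.2..
After op 8 (insert('l')): buffer="jldeldvg" (len 8), cursors c1@2 c2@5, authorship .11.22..

Answer: jldeldvg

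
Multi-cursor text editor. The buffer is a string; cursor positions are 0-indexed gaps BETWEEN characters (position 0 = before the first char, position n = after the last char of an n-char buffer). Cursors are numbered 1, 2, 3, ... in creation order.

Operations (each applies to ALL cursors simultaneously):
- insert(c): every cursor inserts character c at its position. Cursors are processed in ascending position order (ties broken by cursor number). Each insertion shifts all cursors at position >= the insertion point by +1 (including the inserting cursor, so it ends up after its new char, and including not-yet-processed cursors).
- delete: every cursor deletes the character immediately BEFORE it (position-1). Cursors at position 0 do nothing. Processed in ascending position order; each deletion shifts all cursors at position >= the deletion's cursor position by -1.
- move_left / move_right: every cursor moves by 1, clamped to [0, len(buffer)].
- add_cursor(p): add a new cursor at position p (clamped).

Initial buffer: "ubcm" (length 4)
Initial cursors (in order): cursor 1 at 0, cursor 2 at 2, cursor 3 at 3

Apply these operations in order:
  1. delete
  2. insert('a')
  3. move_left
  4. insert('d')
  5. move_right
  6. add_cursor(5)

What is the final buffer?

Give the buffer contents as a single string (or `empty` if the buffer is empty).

Answer: dauaddam

Derivation:
After op 1 (delete): buffer="um" (len 2), cursors c1@0 c2@1 c3@1, authorship ..
After op 2 (insert('a')): buffer="auaam" (len 5), cursors c1@1 c2@4 c3@4, authorship 1.23.
After op 3 (move_left): buffer="auaam" (len 5), cursors c1@0 c2@3 c3@3, authorship 1.23.
After op 4 (insert('d')): buffer="dauaddam" (len 8), cursors c1@1 c2@6 c3@6, authorship 11.2233.
After op 5 (move_right): buffer="dauaddam" (len 8), cursors c1@2 c2@7 c3@7, authorship 11.2233.
After op 6 (add_cursor(5)): buffer="dauaddam" (len 8), cursors c1@2 c4@5 c2@7 c3@7, authorship 11.2233.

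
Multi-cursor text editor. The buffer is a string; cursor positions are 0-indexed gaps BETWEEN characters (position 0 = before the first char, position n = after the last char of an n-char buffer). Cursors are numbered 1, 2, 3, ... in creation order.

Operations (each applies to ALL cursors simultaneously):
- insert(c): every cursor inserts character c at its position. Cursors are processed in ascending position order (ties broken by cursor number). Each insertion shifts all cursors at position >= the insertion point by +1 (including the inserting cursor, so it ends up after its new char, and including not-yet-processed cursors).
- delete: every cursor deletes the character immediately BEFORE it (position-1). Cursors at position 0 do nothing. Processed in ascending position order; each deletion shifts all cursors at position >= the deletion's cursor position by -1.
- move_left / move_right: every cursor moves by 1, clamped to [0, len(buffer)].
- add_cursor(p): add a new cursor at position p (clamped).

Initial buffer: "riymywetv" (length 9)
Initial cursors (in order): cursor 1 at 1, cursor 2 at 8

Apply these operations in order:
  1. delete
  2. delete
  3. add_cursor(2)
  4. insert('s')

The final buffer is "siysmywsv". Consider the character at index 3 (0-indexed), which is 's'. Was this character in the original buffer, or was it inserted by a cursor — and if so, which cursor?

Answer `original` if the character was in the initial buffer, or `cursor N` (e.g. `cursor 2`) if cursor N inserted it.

After op 1 (delete): buffer="iymywev" (len 7), cursors c1@0 c2@6, authorship .......
After op 2 (delete): buffer="iymywv" (len 6), cursors c1@0 c2@5, authorship ......
After op 3 (add_cursor(2)): buffer="iymywv" (len 6), cursors c1@0 c3@2 c2@5, authorship ......
After op 4 (insert('s')): buffer="siysmywsv" (len 9), cursors c1@1 c3@4 c2@8, authorship 1..3...2.
Authorship (.=original, N=cursor N): 1 . . 3 . . . 2 .
Index 3: author = 3

Answer: cursor 3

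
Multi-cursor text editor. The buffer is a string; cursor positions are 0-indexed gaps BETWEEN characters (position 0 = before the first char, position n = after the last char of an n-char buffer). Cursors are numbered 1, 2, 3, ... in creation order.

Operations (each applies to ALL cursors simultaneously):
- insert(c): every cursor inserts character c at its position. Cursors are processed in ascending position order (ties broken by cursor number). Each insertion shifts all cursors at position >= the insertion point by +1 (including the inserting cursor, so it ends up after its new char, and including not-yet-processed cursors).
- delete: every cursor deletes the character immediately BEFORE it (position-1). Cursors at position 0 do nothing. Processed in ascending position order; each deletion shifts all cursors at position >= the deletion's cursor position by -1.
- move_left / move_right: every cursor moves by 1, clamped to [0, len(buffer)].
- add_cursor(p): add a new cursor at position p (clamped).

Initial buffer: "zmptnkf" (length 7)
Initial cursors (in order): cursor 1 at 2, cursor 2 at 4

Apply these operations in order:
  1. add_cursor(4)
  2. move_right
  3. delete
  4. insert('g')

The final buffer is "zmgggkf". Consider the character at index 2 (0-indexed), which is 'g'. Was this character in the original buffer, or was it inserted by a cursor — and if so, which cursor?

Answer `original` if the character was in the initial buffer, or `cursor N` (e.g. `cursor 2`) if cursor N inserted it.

Answer: cursor 1

Derivation:
After op 1 (add_cursor(4)): buffer="zmptnkf" (len 7), cursors c1@2 c2@4 c3@4, authorship .......
After op 2 (move_right): buffer="zmptnkf" (len 7), cursors c1@3 c2@5 c3@5, authorship .......
After op 3 (delete): buffer="zmkf" (len 4), cursors c1@2 c2@2 c3@2, authorship ....
After op 4 (insert('g')): buffer="zmgggkf" (len 7), cursors c1@5 c2@5 c3@5, authorship ..123..
Authorship (.=original, N=cursor N): . . 1 2 3 . .
Index 2: author = 1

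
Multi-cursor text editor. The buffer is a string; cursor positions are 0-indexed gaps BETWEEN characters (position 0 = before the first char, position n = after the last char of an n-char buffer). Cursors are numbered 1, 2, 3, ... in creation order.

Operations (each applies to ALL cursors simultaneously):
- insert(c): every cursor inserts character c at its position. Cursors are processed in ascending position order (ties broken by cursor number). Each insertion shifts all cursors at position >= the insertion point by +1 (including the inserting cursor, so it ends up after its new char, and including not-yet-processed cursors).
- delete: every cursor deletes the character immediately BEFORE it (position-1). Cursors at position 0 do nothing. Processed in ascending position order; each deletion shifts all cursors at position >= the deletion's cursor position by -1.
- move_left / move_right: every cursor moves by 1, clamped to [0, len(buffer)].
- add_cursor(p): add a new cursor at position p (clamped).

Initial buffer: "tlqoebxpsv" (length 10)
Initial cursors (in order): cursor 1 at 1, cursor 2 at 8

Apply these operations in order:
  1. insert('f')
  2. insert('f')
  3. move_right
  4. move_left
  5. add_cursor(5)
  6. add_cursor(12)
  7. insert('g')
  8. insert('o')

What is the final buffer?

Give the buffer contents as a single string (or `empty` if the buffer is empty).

After op 1 (insert('f')): buffer="tflqoebxpfsv" (len 12), cursors c1@2 c2@10, authorship .1.......2..
After op 2 (insert('f')): buffer="tfflqoebxpffsv" (len 14), cursors c1@3 c2@12, authorship .11.......22..
After op 3 (move_right): buffer="tfflqoebxpffsv" (len 14), cursors c1@4 c2@13, authorship .11.......22..
After op 4 (move_left): buffer="tfflqoebxpffsv" (len 14), cursors c1@3 c2@12, authorship .11.......22..
After op 5 (add_cursor(5)): buffer="tfflqoebxpffsv" (len 14), cursors c1@3 c3@5 c2@12, authorship .11.......22..
After op 6 (add_cursor(12)): buffer="tfflqoebxpffsv" (len 14), cursors c1@3 c3@5 c2@12 c4@12, authorship .11.......22..
After op 7 (insert('g')): buffer="tffglqgoebxpffggsv" (len 18), cursors c1@4 c3@7 c2@16 c4@16, authorship .111..3.....2224..
After op 8 (insert('o')): buffer="tffgolqgooebxpffggoosv" (len 22), cursors c1@5 c3@9 c2@20 c4@20, authorship .1111..33.....222424..

Answer: tffgolqgooebxpffggoosv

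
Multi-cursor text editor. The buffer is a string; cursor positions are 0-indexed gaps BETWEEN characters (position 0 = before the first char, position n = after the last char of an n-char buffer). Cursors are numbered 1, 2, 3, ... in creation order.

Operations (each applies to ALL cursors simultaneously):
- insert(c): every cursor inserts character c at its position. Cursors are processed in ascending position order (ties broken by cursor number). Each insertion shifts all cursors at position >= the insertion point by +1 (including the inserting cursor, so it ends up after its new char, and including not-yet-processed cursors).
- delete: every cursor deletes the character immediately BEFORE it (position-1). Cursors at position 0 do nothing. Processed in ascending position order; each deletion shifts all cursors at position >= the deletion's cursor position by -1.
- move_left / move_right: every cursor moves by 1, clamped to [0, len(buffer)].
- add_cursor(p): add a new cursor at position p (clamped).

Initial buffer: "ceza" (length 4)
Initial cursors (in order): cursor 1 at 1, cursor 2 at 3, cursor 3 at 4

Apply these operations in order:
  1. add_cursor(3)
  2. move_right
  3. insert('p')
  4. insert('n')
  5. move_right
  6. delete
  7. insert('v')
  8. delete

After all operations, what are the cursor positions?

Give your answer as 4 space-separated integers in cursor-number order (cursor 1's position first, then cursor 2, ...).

Answer: 4 8 8 8

Derivation:
After op 1 (add_cursor(3)): buffer="ceza" (len 4), cursors c1@1 c2@3 c4@3 c3@4, authorship ....
After op 2 (move_right): buffer="ceza" (len 4), cursors c1@2 c2@4 c3@4 c4@4, authorship ....
After op 3 (insert('p')): buffer="cepzappp" (len 8), cursors c1@3 c2@8 c3@8 c4@8, authorship ..1..234
After op 4 (insert('n')): buffer="cepnzapppnnn" (len 12), cursors c1@4 c2@12 c3@12 c4@12, authorship ..11..234234
After op 5 (move_right): buffer="cepnzapppnnn" (len 12), cursors c1@5 c2@12 c3@12 c4@12, authorship ..11..234234
After op 6 (delete): buffer="cepnappp" (len 8), cursors c1@4 c2@8 c3@8 c4@8, authorship ..11.234
After op 7 (insert('v')): buffer="cepnvapppvvv" (len 12), cursors c1@5 c2@12 c3@12 c4@12, authorship ..111.234234
After op 8 (delete): buffer="cepnappp" (len 8), cursors c1@4 c2@8 c3@8 c4@8, authorship ..11.234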